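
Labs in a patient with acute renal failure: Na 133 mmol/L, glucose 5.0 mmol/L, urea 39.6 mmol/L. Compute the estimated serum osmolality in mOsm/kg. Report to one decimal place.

Calculated osmolality = 2·Na + glucose + urea
= 2·133 + 5 + 39.6
= 266 + 5 + 39.60
= 310.6 mOsm/kg

310.6 mOsm/kg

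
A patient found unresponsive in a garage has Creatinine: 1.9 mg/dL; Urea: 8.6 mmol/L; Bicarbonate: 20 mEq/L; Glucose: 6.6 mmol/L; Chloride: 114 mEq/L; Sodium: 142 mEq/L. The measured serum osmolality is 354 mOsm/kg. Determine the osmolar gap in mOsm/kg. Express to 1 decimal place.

Calculated osmolality = 2·Na + glucose + urea
= 2·142 + 6.6 + 8.6
= 284 + 6.60 + 8.60
= 299.2 mOsm/kg ≈ 299.2 mOsm/kg
Osmolar gap = measured − calculated = 354 − 299.2 = 54.8 mOsm/kg

54.8 mOsm/kg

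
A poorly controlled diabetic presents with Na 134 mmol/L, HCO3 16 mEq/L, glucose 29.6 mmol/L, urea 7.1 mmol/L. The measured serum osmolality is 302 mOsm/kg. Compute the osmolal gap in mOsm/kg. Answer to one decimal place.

Calculated osmolality = 2·Na + glucose + urea
= 2·134 + 29.6 + 7.1
= 268 + 29.60 + 7.10
= 304.7 mOsm/kg ≈ 304.7 mOsm/kg
Osmolar gap = measured − calculated = 302 − 304.7 = -2.7 mOsm/kg

-2.7 mOsm/kg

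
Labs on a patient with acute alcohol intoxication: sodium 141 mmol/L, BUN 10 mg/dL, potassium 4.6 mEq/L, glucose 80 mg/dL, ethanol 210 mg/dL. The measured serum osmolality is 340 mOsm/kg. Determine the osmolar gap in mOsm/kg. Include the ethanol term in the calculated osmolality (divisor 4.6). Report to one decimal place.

4.3 mOsm/kg

Calculated osmolality = 2·Na + glucose/18 + BUN/2.8 + ethanol/4.6
= 2·141 + 80/18 + 10/2.8 + 210/4.6
= 282 + 4.44 + 3.57 + 45.65
= 335.66 mOsm/kg ≈ 335.7 mOsm/kg
Osmolar gap = measured − calculated = 340 − 335.7 = 4.3 mOsm/kg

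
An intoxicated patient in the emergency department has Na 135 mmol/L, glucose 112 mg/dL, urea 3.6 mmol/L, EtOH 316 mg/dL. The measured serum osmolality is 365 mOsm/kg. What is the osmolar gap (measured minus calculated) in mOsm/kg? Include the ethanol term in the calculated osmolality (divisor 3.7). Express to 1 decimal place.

-0.2 mOsm/kg

Calculated osmolality = 2·Na + glucose/18 + urea + ethanol/3.7
= 2·135 + 112/18 + 3.6 + 316/3.7
= 270 + 6.22 + 3.60 + 85.41
= 365.23 mOsm/kg ≈ 365.2 mOsm/kg
Osmolar gap = measured − calculated = 365 − 365.2 = -0.2 mOsm/kg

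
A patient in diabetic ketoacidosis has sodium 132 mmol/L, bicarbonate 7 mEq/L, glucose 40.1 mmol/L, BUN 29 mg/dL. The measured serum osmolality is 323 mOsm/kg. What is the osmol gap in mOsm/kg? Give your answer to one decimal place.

8.5 mOsm/kg

Calculated osmolality = 2·Na + glucose + BUN/2.8
= 2·132 + 40.1 + 29/2.8
= 264 + 40.10 + 10.36
= 314.46 mOsm/kg ≈ 314.5 mOsm/kg
Osmolar gap = measured − calculated = 323 − 314.5 = 8.5 mOsm/kg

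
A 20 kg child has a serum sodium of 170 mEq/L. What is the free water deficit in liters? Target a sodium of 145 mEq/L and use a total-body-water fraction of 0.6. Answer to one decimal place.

TBW = 0.6 · 20 = 12 L
Free water deficit = TBW · (Na/145 − 1)
= 12 · (170/145 − 1)
= 12 · 0.1724
= 2.07 L

2.1 L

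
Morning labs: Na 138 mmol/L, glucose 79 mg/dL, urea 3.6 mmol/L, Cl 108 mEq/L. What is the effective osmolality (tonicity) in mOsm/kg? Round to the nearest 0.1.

280.4 mOsm/kg

Effective osmolality excludes urea (freely permeant across cell membranes):
2·Na + glucose/18
= 2·138 + 79/18
= 276 + 4.39
= 280.39 mOsm/kg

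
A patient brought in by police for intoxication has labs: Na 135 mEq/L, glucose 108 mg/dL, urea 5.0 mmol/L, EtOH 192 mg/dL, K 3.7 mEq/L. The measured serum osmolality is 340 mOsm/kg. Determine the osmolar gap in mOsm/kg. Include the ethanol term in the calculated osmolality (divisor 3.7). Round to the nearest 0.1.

7.1 mOsm/kg

Calculated osmolality = 2·Na + glucose/18 + urea + ethanol/3.7
= 2·135 + 108/18 + 5 + 192/3.7
= 270 + 6 + 5 + 51.89
= 332.89 mOsm/kg ≈ 332.9 mOsm/kg
Osmolar gap = measured − calculated = 340 − 332.9 = 7.1 mOsm/kg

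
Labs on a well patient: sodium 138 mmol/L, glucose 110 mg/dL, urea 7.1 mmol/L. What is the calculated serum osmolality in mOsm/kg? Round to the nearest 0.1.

289.2 mOsm/kg

Calculated osmolality = 2·Na + glucose/18 + urea
= 2·138 + 110/18 + 7.1
= 276 + 6.11 + 7.10
= 289.21 mOsm/kg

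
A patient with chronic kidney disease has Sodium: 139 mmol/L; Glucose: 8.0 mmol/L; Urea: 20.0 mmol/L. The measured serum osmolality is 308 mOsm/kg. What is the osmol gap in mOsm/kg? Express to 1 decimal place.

2.0 mOsm/kg

Calculated osmolality = 2·Na + glucose + urea
= 2·139 + 8 + 20
= 278 + 8 + 20
= 306 mOsm/kg ≈ 306.0 mOsm/kg
Osmolar gap = measured − calculated = 308 − 306.0 = 2.0 mOsm/kg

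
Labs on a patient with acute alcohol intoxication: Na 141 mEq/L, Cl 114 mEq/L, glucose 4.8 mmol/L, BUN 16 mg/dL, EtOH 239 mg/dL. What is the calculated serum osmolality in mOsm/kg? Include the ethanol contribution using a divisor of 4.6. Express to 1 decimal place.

344.5 mOsm/kg

Calculated osmolality = 2·Na + glucose + BUN/2.8 + ethanol/4.6
= 2·141 + 4.8 + 16/2.8 + 239/4.6
= 282 + 4.80 + 5.71 + 51.96
= 344.47 mOsm/kg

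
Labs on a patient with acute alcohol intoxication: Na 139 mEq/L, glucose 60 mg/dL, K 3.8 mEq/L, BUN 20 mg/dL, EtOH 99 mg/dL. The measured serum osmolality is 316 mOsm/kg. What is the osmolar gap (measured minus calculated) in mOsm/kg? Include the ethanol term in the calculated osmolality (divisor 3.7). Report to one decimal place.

0.8 mOsm/kg

Calculated osmolality = 2·Na + glucose/18 + BUN/2.8 + ethanol/3.7
= 2·139 + 60/18 + 20/2.8 + 99/3.7
= 278 + 3.33 + 7.14 + 26.76
= 315.23 mOsm/kg ≈ 315.2 mOsm/kg
Osmolar gap = measured − calculated = 316 − 315.2 = 0.8 mOsm/kg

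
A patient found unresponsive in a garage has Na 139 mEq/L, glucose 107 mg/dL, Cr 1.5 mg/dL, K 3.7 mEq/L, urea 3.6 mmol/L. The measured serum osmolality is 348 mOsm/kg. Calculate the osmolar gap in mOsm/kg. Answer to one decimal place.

Calculated osmolality = 2·Na + glucose/18 + urea
= 2·139 + 107/18 + 3.6
= 278 + 5.94 + 3.60
= 287.54 mOsm/kg ≈ 287.5 mOsm/kg
Osmolar gap = measured − calculated = 348 − 287.5 = 60.5 mOsm/kg

60.5 mOsm/kg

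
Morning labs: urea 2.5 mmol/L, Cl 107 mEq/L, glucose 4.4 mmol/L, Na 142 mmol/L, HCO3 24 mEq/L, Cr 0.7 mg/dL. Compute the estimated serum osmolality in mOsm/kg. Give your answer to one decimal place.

290.9 mOsm/kg

Calculated osmolality = 2·Na + glucose + urea
= 2·142 + 4.4 + 2.5
= 284 + 4.40 + 2.50
= 290.9 mOsm/kg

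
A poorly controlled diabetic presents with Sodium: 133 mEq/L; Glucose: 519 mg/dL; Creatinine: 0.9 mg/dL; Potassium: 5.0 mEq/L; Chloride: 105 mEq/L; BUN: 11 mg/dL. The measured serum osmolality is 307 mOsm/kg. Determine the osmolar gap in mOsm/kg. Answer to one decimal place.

Calculated osmolality = 2·Na + glucose/18 + BUN/2.8
= 2·133 + 519/18 + 11/2.8
= 266 + 28.83 + 3.93
= 298.76 mOsm/kg ≈ 298.8 mOsm/kg
Osmolar gap = measured − calculated = 307 − 298.8 = 8.2 mOsm/kg

8.2 mOsm/kg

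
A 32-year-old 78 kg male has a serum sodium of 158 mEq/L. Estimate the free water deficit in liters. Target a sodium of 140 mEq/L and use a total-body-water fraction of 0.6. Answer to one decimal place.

TBW = 0.6 · 78 = 46.8 L
Free water deficit = TBW · (Na/140 − 1)
= 46.8 · (158/140 − 1)
= 46.8 · 0.1286
= 6.02 L

6.0 L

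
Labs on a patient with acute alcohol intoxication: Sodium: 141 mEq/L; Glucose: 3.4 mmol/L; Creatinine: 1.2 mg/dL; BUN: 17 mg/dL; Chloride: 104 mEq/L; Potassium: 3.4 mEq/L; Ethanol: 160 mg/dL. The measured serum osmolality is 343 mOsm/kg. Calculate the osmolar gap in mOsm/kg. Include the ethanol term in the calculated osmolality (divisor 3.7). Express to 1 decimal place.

8.3 mOsm/kg

Calculated osmolality = 2·Na + glucose + BUN/2.8 + ethanol/3.7
= 2·141 + 3.4 + 17/2.8 + 160/3.7
= 282 + 3.40 + 6.07 + 43.24
= 334.71 mOsm/kg ≈ 334.7 mOsm/kg
Osmolar gap = measured − calculated = 343 − 334.7 = 8.3 mOsm/kg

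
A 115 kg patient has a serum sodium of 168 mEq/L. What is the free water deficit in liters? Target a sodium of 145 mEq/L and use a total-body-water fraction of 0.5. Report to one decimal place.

9.1 L

TBW = 0.5 · 115 = 57.5 L
Free water deficit = TBW · (Na/145 − 1)
= 57.5 · (168/145 − 1)
= 57.5 · 0.1586
= 9.12 L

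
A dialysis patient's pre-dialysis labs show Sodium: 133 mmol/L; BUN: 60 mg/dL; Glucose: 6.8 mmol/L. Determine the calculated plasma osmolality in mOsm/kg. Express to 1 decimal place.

Calculated osmolality = 2·Na + glucose + BUN/2.8
= 2·133 + 6.8 + 60/2.8
= 266 + 6.80 + 21.43
= 294.23 mOsm/kg

294.2 mOsm/kg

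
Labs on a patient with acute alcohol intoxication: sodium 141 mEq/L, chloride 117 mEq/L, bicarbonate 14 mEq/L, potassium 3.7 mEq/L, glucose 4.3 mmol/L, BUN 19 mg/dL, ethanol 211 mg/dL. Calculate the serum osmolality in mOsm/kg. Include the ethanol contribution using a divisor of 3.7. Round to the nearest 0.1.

350.1 mOsm/kg

Calculated osmolality = 2·Na + glucose + BUN/2.8 + ethanol/3.7
= 2·141 + 4.3 + 19/2.8 + 211/3.7
= 282 + 4.30 + 6.79 + 57.03
= 350.12 mOsm/kg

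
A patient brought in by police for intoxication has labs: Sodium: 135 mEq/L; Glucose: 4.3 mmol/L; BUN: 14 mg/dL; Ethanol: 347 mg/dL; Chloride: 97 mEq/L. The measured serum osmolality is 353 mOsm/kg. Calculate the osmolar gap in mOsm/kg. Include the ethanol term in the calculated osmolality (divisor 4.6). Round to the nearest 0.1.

Calculated osmolality = 2·Na + glucose + BUN/2.8 + ethanol/4.6
= 2·135 + 4.3 + 14/2.8 + 347/4.6
= 270 + 4.30 + 5 + 75.43
= 354.73 mOsm/kg ≈ 354.7 mOsm/kg
Osmolar gap = measured − calculated = 353 − 354.7 = -1.7 mOsm/kg

-1.7 mOsm/kg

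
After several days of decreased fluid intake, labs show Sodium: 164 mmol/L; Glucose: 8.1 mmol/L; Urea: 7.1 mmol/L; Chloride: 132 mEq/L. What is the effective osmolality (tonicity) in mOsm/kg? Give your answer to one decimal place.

336.1 mOsm/kg

Effective osmolality excludes urea (freely permeant across cell membranes):
2·Na + glucose
= 2·164 + 8.1
= 328 + 8.1
= 336.1 mOsm/kg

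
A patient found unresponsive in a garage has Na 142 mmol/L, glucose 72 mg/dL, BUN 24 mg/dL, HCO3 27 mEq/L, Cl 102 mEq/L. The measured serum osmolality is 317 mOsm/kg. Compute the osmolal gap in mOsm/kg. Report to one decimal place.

20.4 mOsm/kg

Calculated osmolality = 2·Na + glucose/18 + BUN/2.8
= 2·142 + 72/18 + 24/2.8
= 284 + 4 + 8.57
= 296.57 mOsm/kg ≈ 296.6 mOsm/kg
Osmolar gap = measured − calculated = 317 − 296.6 = 20.4 mOsm/kg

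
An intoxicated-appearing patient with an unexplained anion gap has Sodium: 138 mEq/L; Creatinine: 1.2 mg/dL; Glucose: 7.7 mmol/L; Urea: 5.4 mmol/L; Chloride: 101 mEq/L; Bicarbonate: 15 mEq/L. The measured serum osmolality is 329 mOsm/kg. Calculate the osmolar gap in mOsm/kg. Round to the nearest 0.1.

39.9 mOsm/kg

Calculated osmolality = 2·Na + glucose + urea
= 2·138 + 7.7 + 5.4
= 276 + 7.70 + 5.40
= 289.1 mOsm/kg ≈ 289.1 mOsm/kg
Osmolar gap = measured − calculated = 329 − 289.1 = 39.9 mOsm/kg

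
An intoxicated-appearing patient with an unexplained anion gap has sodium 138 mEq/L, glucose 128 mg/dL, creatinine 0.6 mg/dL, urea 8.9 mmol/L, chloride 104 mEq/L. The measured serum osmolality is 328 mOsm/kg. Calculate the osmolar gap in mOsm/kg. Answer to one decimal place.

Calculated osmolality = 2·Na + glucose/18 + urea
= 2·138 + 128/18 + 8.9
= 276 + 7.11 + 8.90
= 292.01 mOsm/kg ≈ 292.0 mOsm/kg
Osmolar gap = measured − calculated = 328 − 292.0 = 36.0 mOsm/kg

36.0 mOsm/kg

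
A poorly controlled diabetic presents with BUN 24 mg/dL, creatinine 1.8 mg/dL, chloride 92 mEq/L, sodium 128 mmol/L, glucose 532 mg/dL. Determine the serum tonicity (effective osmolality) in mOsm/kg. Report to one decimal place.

Effective osmolality excludes urea (freely permeant across cell membranes):
2·Na + glucose/18
= 2·128 + 532/18
= 256 + 29.56
= 285.56 mOsm/kg

285.6 mOsm/kg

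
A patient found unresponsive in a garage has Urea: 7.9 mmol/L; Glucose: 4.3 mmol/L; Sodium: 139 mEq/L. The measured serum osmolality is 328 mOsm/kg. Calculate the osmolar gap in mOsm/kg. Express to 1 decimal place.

Calculated osmolality = 2·Na + glucose + urea
= 2·139 + 4.3 + 7.9
= 278 + 4.30 + 7.90
= 290.2 mOsm/kg ≈ 290.2 mOsm/kg
Osmolar gap = measured − calculated = 328 − 290.2 = 37.8 mOsm/kg

37.8 mOsm/kg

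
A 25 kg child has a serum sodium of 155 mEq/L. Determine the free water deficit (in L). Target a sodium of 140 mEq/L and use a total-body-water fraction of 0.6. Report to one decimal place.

TBW = 0.6 · 25 = 15 L
Free water deficit = TBW · (Na/140 − 1)
= 15 · (155/140 − 1)
= 15 · 0.1071
= 1.61 L

1.6 L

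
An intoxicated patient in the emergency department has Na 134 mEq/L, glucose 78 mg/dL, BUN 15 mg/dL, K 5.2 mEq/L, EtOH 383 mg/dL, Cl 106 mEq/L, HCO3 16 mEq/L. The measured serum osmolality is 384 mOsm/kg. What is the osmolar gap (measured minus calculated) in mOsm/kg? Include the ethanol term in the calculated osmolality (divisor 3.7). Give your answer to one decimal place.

2.8 mOsm/kg

Calculated osmolality = 2·Na + glucose/18 + BUN/2.8 + ethanol/3.7
= 2·134 + 78/18 + 15/2.8 + 383/3.7
= 268 + 4.33 + 5.36 + 103.51
= 381.2 mOsm/kg ≈ 381.2 mOsm/kg
Osmolar gap = measured − calculated = 384 − 381.2 = 2.8 mOsm/kg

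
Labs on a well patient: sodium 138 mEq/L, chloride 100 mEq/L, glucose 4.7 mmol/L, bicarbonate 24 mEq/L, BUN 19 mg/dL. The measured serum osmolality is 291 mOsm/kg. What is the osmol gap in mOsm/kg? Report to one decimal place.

3.5 mOsm/kg

Calculated osmolality = 2·Na + glucose + BUN/2.8
= 2·138 + 4.7 + 19/2.8
= 276 + 4.70 + 6.79
= 287.49 mOsm/kg ≈ 287.5 mOsm/kg
Osmolar gap = measured − calculated = 291 − 287.5 = 3.5 mOsm/kg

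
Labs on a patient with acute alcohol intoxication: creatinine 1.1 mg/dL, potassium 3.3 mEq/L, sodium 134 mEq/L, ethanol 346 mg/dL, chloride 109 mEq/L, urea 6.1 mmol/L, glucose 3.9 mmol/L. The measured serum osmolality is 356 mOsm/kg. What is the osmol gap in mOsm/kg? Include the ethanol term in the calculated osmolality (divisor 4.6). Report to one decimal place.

2.8 mOsm/kg

Calculated osmolality = 2·Na + glucose + urea + ethanol/4.6
= 2·134 + 3.9 + 6.1 + 346/4.6
= 268 + 3.90 + 6.10 + 75.22
= 353.22 mOsm/kg ≈ 353.2 mOsm/kg
Osmolar gap = measured − calculated = 356 − 353.2 = 2.8 mOsm/kg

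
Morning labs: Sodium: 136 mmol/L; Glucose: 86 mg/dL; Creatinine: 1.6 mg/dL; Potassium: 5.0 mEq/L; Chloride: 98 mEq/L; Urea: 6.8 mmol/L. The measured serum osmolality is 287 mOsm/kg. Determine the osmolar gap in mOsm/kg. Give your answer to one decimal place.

3.4 mOsm/kg

Calculated osmolality = 2·Na + glucose/18 + urea
= 2·136 + 86/18 + 6.8
= 272 + 4.78 + 6.80
= 283.58 mOsm/kg ≈ 283.6 mOsm/kg
Osmolar gap = measured − calculated = 287 − 283.6 = 3.4 mOsm/kg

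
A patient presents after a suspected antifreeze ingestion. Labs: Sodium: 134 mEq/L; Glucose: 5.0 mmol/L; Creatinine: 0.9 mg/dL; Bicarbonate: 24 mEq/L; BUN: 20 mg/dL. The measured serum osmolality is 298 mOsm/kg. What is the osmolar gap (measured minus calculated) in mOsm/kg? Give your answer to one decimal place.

Calculated osmolality = 2·Na + glucose + BUN/2.8
= 2·134 + 5 + 20/2.8
= 268 + 5 + 7.14
= 280.14 mOsm/kg ≈ 280.1 mOsm/kg
Osmolar gap = measured − calculated = 298 − 280.1 = 17.9 mOsm/kg

17.9 mOsm/kg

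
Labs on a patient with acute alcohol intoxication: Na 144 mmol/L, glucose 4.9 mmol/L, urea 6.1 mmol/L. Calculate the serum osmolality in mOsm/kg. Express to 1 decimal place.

Calculated osmolality = 2·Na + glucose + urea
= 2·144 + 4.9 + 6.1
= 288 + 4.90 + 6.10
= 299 mOsm/kg

299.0 mOsm/kg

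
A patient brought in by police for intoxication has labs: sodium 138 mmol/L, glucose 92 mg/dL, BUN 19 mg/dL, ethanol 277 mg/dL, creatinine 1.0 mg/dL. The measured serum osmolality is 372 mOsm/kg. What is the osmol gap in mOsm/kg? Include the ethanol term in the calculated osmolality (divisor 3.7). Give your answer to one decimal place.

Calculated osmolality = 2·Na + glucose/18 + BUN/2.8 + ethanol/3.7
= 2·138 + 92/18 + 19/2.8 + 277/3.7
= 276 + 5.11 + 6.79 + 74.86
= 362.76 mOsm/kg ≈ 362.8 mOsm/kg
Osmolar gap = measured − calculated = 372 − 362.8 = 9.2 mOsm/kg

9.2 mOsm/kg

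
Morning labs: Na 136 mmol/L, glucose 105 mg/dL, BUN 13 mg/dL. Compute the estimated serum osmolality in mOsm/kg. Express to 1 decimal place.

Calculated osmolality = 2·Na + glucose/18 + BUN/2.8
= 2·136 + 105/18 + 13/2.8
= 272 + 5.83 + 4.64
= 282.47 mOsm/kg

282.5 mOsm/kg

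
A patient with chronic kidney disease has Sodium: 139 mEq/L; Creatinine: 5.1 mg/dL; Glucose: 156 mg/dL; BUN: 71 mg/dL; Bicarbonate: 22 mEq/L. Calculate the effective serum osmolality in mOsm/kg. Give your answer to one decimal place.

Effective osmolality excludes urea (freely permeant across cell membranes):
2·Na + glucose/18
= 2·139 + 156/18
= 278 + 8.67
= 286.67 mOsm/kg

286.7 mOsm/kg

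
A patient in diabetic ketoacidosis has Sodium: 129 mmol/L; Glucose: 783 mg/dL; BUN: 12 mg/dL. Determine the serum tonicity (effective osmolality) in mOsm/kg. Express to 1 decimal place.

301.5 mOsm/kg

Effective osmolality excludes urea (freely permeant across cell membranes):
2·Na + glucose/18
= 2·129 + 783/18
= 258 + 43.5
= 301.5 mOsm/kg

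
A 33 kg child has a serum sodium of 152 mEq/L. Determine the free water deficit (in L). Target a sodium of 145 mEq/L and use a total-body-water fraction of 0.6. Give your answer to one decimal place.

TBW = 0.6 · 33 = 19.8 L
Free water deficit = TBW · (Na/145 − 1)
= 19.8 · (152/145 − 1)
= 19.8 · 0.0483
= 0.96 L

1.0 L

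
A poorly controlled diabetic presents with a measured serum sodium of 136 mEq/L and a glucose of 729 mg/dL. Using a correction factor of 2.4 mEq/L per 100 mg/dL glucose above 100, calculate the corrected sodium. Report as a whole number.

Corrected Na = measured Na + 2.4 · (glucose − 100)/100
= 136 + 2.4 · (729 − 100)/100
= 136 + 15.1
= 151.1 mEq/L

151 mEq/L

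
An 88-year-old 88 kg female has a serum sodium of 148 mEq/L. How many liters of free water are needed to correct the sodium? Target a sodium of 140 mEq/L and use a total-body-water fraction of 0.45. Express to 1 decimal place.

2.3 L

TBW = 0.45 · 88 = 39.6 L
Free water deficit = TBW · (Na/140 − 1)
= 39.6 · (148/140 − 1)
= 39.6 · 0.0571
= 2.26 L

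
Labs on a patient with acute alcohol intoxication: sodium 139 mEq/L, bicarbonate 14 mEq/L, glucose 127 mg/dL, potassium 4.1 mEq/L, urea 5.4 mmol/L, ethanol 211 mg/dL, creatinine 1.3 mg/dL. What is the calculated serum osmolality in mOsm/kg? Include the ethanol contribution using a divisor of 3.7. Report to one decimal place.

347.5 mOsm/kg

Calculated osmolality = 2·Na + glucose/18 + urea + ethanol/3.7
= 2·139 + 127/18 + 5.4 + 211/3.7
= 278 + 7.06 + 5.40 + 57.03
= 347.49 mOsm/kg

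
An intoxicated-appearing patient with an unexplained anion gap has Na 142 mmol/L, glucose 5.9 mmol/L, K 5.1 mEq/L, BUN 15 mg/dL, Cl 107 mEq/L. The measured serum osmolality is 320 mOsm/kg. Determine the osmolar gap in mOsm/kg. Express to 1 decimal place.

Calculated osmolality = 2·Na + glucose + BUN/2.8
= 2·142 + 5.9 + 15/2.8
= 284 + 5.90 + 5.36
= 295.26 mOsm/kg ≈ 295.3 mOsm/kg
Osmolar gap = measured − calculated = 320 − 295.3 = 24.7 mOsm/kg

24.7 mOsm/kg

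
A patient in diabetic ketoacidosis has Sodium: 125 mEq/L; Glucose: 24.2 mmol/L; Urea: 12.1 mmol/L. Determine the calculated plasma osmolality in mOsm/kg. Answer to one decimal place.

Calculated osmolality = 2·Na + glucose + urea
= 2·125 + 24.2 + 12.1
= 250 + 24.20 + 12.10
= 286.3 mOsm/kg

286.3 mOsm/kg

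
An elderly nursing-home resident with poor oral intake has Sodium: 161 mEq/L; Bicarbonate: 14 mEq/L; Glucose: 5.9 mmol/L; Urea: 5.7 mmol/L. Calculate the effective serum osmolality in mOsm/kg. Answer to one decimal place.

Effective osmolality excludes urea (freely permeant across cell membranes):
2·Na + glucose
= 2·161 + 5.9
= 322 + 5.9
= 327.9 mOsm/kg

327.9 mOsm/kg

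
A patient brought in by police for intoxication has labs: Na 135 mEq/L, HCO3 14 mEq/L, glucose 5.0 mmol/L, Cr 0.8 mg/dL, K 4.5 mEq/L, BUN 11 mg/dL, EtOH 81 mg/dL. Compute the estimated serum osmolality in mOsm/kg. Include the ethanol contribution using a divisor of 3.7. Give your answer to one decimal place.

Calculated osmolality = 2·Na + glucose + BUN/2.8 + ethanol/3.7
= 2·135 + 5 + 11/2.8 + 81/3.7
= 270 + 5 + 3.93 + 21.89
= 300.82 mOsm/kg

300.8 mOsm/kg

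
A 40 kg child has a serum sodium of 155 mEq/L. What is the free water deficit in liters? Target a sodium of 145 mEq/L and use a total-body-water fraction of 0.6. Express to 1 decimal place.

1.7 L

TBW = 0.6 · 40 = 24 L
Free water deficit = TBW · (Na/145 − 1)
= 24 · (155/145 − 1)
= 24 · 0.069
= 1.66 L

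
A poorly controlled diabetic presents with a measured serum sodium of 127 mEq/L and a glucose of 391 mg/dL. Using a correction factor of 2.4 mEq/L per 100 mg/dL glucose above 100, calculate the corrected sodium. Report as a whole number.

Corrected Na = measured Na + 2.4 · (glucose − 100)/100
= 127 + 2.4 · (391 − 100)/100
= 127 + 7
= 134 mEq/L

134 mEq/L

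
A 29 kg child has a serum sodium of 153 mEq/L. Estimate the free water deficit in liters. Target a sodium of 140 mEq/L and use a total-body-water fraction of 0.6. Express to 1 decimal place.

TBW = 0.6 · 29 = 17.4 L
Free water deficit = TBW · (Na/140 − 1)
= 17.4 · (153/140 − 1)
= 17.4 · 0.0929
= 1.62 L

1.6 L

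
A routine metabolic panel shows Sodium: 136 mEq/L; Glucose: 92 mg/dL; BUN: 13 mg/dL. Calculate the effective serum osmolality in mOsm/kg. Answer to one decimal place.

Effective osmolality excludes urea (freely permeant across cell membranes):
2·Na + glucose/18
= 2·136 + 92/18
= 272 + 5.11
= 277.11 mOsm/kg

277.1 mOsm/kg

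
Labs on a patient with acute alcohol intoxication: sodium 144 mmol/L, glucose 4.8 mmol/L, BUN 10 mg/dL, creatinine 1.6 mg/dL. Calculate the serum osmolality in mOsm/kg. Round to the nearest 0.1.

296.4 mOsm/kg

Calculated osmolality = 2·Na + glucose + BUN/2.8
= 2·144 + 4.8 + 10/2.8
= 288 + 4.80 + 3.57
= 296.37 mOsm/kg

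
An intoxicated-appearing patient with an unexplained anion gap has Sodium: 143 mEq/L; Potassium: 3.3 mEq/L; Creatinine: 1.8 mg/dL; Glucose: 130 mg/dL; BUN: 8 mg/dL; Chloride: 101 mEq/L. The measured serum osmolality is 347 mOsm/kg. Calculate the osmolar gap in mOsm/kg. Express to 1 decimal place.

Calculated osmolality = 2·Na + glucose/18 + BUN/2.8
= 2·143 + 130/18 + 8/2.8
= 286 + 7.22 + 2.86
= 296.08 mOsm/kg ≈ 296.1 mOsm/kg
Osmolar gap = measured − calculated = 347 − 296.1 = 50.9 mOsm/kg

50.9 mOsm/kg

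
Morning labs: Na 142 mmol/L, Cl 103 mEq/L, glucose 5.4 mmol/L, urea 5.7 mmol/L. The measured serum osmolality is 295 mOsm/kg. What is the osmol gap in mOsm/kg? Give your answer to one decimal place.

Calculated osmolality = 2·Na + glucose + urea
= 2·142 + 5.4 + 5.7
= 284 + 5.40 + 5.70
= 295.1 mOsm/kg ≈ 295.1 mOsm/kg
Osmolar gap = measured − calculated = 295 − 295.1 = -0.1 mOsm/kg

-0.1 mOsm/kg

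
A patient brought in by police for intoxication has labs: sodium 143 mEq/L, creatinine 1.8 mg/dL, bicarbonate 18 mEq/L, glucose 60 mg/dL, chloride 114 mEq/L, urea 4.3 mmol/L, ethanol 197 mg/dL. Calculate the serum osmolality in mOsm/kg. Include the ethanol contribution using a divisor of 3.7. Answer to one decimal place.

346.9 mOsm/kg

Calculated osmolality = 2·Na + glucose/18 + urea + ethanol/3.7
= 2·143 + 60/18 + 4.3 + 197/3.7
= 286 + 3.33 + 4.30 + 53.24
= 346.87 mOsm/kg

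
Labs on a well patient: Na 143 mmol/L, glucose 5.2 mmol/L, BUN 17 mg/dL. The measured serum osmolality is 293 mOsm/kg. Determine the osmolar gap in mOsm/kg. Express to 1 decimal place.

Calculated osmolality = 2·Na + glucose + BUN/2.8
= 2·143 + 5.2 + 17/2.8
= 286 + 5.20 + 6.07
= 297.27 mOsm/kg ≈ 297.3 mOsm/kg
Osmolar gap = measured − calculated = 293 − 297.3 = -4.3 mOsm/kg

-4.3 mOsm/kg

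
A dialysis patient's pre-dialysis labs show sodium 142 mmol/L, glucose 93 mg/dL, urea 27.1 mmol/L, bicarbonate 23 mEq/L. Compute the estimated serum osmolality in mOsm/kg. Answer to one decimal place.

316.3 mOsm/kg

Calculated osmolality = 2·Na + glucose/18 + urea
= 2·142 + 93/18 + 27.1
= 284 + 5.17 + 27.10
= 316.27 mOsm/kg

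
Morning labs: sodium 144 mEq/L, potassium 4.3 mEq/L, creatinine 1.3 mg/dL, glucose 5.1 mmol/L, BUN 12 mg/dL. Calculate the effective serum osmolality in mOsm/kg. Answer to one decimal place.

Effective osmolality excludes urea (freely permeant across cell membranes):
2·Na + glucose
= 2·144 + 5.1
= 288 + 5.1
= 293.1 mOsm/kg

293.1 mOsm/kg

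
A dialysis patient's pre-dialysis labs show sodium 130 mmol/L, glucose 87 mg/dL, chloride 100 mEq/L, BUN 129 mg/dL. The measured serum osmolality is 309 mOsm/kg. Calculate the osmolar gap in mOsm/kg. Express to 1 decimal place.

Calculated osmolality = 2·Na + glucose/18 + BUN/2.8
= 2·130 + 87/18 + 129/2.8
= 260 + 4.83 + 46.07
= 310.9 mOsm/kg ≈ 310.9 mOsm/kg
Osmolar gap = measured − calculated = 309 − 310.9 = -1.9 mOsm/kg

-1.9 mOsm/kg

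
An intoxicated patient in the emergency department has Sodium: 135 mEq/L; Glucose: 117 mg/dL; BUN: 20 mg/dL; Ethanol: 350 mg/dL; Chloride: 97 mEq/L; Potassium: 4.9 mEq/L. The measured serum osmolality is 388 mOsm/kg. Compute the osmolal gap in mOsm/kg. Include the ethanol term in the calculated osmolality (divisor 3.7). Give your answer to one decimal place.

Calculated osmolality = 2·Na + glucose/18 + BUN/2.8 + ethanol/3.7
= 2·135 + 117/18 + 20/2.8 + 350/3.7
= 270 + 6.50 + 7.14 + 94.59
= 378.23 mOsm/kg ≈ 378.2 mOsm/kg
Osmolar gap = measured − calculated = 388 − 378.2 = 9.8 mOsm/kg

9.8 mOsm/kg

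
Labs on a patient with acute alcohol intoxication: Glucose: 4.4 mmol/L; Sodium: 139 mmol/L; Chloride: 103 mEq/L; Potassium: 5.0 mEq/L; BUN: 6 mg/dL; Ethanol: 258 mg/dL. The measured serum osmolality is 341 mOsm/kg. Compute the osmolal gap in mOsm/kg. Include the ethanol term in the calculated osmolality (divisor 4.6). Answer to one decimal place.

0.4 mOsm/kg

Calculated osmolality = 2·Na + glucose + BUN/2.8 + ethanol/4.6
= 2·139 + 4.4 + 6/2.8 + 258/4.6
= 278 + 4.40 + 2.14 + 56.09
= 340.63 mOsm/kg ≈ 340.6 mOsm/kg
Osmolar gap = measured − calculated = 341 − 340.6 = 0.4 mOsm/kg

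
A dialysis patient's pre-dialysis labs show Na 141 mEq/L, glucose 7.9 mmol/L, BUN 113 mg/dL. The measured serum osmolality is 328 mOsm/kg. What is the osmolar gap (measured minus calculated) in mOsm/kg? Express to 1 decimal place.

Calculated osmolality = 2·Na + glucose + BUN/2.8
= 2·141 + 7.9 + 113/2.8
= 282 + 7.90 + 40.36
= 330.26 mOsm/kg ≈ 330.3 mOsm/kg
Osmolar gap = measured − calculated = 328 − 330.3 = -2.3 mOsm/kg

-2.3 mOsm/kg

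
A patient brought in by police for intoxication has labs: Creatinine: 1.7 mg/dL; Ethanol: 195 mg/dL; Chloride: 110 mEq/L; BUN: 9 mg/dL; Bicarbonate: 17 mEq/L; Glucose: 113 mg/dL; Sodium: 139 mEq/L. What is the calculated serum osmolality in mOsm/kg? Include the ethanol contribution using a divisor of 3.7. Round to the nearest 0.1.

Calculated osmolality = 2·Na + glucose/18 + BUN/2.8 + ethanol/3.7
= 2·139 + 113/18 + 9/2.8 + 195/3.7
= 278 + 6.28 + 3.21 + 52.70
= 340.19 mOsm/kg

340.2 mOsm/kg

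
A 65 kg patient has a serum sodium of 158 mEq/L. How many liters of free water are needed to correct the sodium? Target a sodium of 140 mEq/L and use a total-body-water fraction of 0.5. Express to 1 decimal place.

TBW = 0.5 · 65 = 32.5 L
Free water deficit = TBW · (Na/140 − 1)
= 32.5 · (158/140 − 1)
= 32.5 · 0.1286
= 4.18 L

4.2 L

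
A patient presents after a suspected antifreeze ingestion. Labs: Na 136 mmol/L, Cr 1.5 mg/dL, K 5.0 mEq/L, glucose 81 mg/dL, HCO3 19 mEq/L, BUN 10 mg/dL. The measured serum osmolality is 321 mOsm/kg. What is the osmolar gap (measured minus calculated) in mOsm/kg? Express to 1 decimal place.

Calculated osmolality = 2·Na + glucose/18 + BUN/2.8
= 2·136 + 81/18 + 10/2.8
= 272 + 4.50 + 3.57
= 280.07 mOsm/kg ≈ 280.1 mOsm/kg
Osmolar gap = measured − calculated = 321 − 280.1 = 40.9 mOsm/kg

40.9 mOsm/kg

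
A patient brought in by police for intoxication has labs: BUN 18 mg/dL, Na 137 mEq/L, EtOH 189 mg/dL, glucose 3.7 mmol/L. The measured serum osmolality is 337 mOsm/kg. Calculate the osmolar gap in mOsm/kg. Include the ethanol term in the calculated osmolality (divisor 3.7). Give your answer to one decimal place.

Calculated osmolality = 2·Na + glucose + BUN/2.8 + ethanol/3.7
= 2·137 + 3.7 + 18/2.8 + 189/3.7
= 274 + 3.70 + 6.43 + 51.08
= 335.21 mOsm/kg ≈ 335.2 mOsm/kg
Osmolar gap = measured − calculated = 337 − 335.2 = 1.8 mOsm/kg

1.8 mOsm/kg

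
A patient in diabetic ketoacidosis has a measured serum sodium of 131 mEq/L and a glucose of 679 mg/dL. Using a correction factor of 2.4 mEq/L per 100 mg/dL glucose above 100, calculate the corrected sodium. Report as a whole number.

Corrected Na = measured Na + 2.4 · (glucose − 100)/100
= 131 + 2.4 · (679 − 100)/100
= 131 + 13.9
= 144.9 mEq/L

145 mEq/L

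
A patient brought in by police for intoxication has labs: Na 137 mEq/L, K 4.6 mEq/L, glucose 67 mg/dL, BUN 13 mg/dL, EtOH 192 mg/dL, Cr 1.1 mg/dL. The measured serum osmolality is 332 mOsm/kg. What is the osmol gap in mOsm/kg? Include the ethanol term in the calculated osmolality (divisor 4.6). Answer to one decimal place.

Calculated osmolality = 2·Na + glucose/18 + BUN/2.8 + ethanol/4.6
= 2·137 + 67/18 + 13/2.8 + 192/4.6
= 274 + 3.72 + 4.64 + 41.74
= 324.1 mOsm/kg ≈ 324.1 mOsm/kg
Osmolar gap = measured − calculated = 332 − 324.1 = 7.9 mOsm/kg

7.9 mOsm/kg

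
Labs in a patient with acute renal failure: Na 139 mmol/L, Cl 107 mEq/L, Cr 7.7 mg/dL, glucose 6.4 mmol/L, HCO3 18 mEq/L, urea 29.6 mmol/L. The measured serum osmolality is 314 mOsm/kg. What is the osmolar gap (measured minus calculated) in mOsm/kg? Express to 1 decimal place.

0.0 mOsm/kg

Calculated osmolality = 2·Na + glucose + urea
= 2·139 + 6.4 + 29.6
= 278 + 6.40 + 29.60
= 314 mOsm/kg ≈ 314.0 mOsm/kg
Osmolar gap = measured − calculated = 314 − 314.0 = 0.0 mOsm/kg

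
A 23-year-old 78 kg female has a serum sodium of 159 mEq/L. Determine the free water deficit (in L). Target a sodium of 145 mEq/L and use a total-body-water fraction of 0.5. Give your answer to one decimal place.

TBW = 0.5 · 78 = 39 L
Free water deficit = TBW · (Na/145 − 1)
= 39 · (159/145 − 1)
= 39 · 0.0966
= 3.77 L

3.8 L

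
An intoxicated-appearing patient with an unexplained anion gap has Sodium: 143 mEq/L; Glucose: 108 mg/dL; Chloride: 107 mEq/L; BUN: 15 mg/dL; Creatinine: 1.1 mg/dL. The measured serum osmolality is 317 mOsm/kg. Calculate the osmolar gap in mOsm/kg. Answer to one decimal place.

Calculated osmolality = 2·Na + glucose/18 + BUN/2.8
= 2·143 + 108/18 + 15/2.8
= 286 + 6 + 5.36
= 297.36 mOsm/kg ≈ 297.4 mOsm/kg
Osmolar gap = measured − calculated = 317 − 297.4 = 19.6 mOsm/kg

19.6 mOsm/kg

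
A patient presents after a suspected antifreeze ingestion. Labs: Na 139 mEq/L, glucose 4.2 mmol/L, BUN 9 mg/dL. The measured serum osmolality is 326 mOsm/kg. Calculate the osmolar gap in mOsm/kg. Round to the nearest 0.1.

40.6 mOsm/kg

Calculated osmolality = 2·Na + glucose + BUN/2.8
= 2·139 + 4.2 + 9/2.8
= 278 + 4.20 + 3.21
= 285.41 mOsm/kg ≈ 285.4 mOsm/kg
Osmolar gap = measured − calculated = 326 − 285.4 = 40.6 mOsm/kg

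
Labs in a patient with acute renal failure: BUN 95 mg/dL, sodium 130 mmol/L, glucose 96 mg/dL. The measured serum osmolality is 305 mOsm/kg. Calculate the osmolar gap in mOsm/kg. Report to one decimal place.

5.7 mOsm/kg

Calculated osmolality = 2·Na + glucose/18 + BUN/2.8
= 2·130 + 96/18 + 95/2.8
= 260 + 5.33 + 33.93
= 299.26 mOsm/kg ≈ 299.3 mOsm/kg
Osmolar gap = measured − calculated = 305 − 299.3 = 5.7 mOsm/kg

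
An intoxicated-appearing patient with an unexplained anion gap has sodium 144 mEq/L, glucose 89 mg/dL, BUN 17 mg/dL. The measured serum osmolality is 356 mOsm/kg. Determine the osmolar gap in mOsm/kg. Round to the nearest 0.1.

57.0 mOsm/kg

Calculated osmolality = 2·Na + glucose/18 + BUN/2.8
= 2·144 + 89/18 + 17/2.8
= 288 + 4.94 + 6.07
= 299.01 mOsm/kg ≈ 299.0 mOsm/kg
Osmolar gap = measured − calculated = 356 − 299.0 = 57.0 mOsm/kg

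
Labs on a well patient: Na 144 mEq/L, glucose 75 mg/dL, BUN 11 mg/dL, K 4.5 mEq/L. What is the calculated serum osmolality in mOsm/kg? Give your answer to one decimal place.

Calculated osmolality = 2·Na + glucose/18 + BUN/2.8
= 2·144 + 75/18 + 11/2.8
= 288 + 4.17 + 3.93
= 296.1 mOsm/kg

296.1 mOsm/kg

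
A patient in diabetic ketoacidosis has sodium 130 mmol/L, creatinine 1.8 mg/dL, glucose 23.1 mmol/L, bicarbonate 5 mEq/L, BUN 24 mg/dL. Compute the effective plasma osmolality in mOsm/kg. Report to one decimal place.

Effective osmolality excludes urea (freely permeant across cell membranes):
2·Na + glucose
= 2·130 + 23.1
= 260 + 23.1
= 283.1 mOsm/kg

283.1 mOsm/kg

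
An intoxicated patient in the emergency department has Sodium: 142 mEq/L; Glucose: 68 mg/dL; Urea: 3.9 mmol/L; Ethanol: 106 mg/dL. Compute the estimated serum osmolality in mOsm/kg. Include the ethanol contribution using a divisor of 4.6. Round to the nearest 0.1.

Calculated osmolality = 2·Na + glucose/18 + urea + ethanol/4.6
= 2·142 + 68/18 + 3.9 + 106/4.6
= 284 + 3.78 + 3.90 + 23.04
= 314.72 mOsm/kg

314.7 mOsm/kg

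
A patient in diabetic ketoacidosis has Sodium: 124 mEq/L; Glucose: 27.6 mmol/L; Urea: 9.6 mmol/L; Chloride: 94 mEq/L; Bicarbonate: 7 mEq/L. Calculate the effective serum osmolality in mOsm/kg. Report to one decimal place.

Effective osmolality excludes urea (freely permeant across cell membranes):
2·Na + glucose
= 2·124 + 27.6
= 248 + 27.6
= 275.6 mOsm/kg

275.6 mOsm/kg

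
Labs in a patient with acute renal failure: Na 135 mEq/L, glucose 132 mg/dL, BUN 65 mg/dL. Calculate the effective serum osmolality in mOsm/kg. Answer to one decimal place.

277.3 mOsm/kg

Effective osmolality excludes urea (freely permeant across cell membranes):
2·Na + glucose/18
= 2·135 + 132/18
= 270 + 7.33
= 277.33 mOsm/kg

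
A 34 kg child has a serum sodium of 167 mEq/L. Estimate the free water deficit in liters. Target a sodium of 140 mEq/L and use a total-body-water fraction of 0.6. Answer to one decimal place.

TBW = 0.6 · 34 = 20.4 L
Free water deficit = TBW · (Na/140 − 1)
= 20.4 · (167/140 − 1)
= 20.4 · 0.1929
= 3.94 L

3.9 L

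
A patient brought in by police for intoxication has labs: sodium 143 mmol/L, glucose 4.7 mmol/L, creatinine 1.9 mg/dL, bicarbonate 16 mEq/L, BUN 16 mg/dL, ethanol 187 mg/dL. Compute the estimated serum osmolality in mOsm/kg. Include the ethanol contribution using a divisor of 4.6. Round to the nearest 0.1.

Calculated osmolality = 2·Na + glucose + BUN/2.8 + ethanol/4.6
= 2·143 + 4.7 + 16/2.8 + 187/4.6
= 286 + 4.70 + 5.71 + 40.65
= 337.06 mOsm/kg

337.1 mOsm/kg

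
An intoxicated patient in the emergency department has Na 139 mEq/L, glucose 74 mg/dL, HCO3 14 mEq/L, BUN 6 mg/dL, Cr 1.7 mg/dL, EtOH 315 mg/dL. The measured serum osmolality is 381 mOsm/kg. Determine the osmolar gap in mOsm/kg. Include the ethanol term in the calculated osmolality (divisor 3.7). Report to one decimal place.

11.6 mOsm/kg

Calculated osmolality = 2·Na + glucose/18 + BUN/2.8 + ethanol/3.7
= 2·139 + 74/18 + 6/2.8 + 315/3.7
= 278 + 4.11 + 2.14 + 85.14
= 369.39 mOsm/kg ≈ 369.4 mOsm/kg
Osmolar gap = measured − calculated = 381 − 369.4 = 11.6 mOsm/kg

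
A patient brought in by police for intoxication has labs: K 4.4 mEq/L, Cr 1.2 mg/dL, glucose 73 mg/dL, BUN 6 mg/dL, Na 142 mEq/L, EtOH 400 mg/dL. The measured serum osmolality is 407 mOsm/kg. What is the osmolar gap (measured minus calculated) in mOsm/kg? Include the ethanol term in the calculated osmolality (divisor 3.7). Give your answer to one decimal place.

8.7 mOsm/kg

Calculated osmolality = 2·Na + glucose/18 + BUN/2.8 + ethanol/3.7
= 2·142 + 73/18 + 6/2.8 + 400/3.7
= 284 + 4.06 + 2.14 + 108.11
= 398.31 mOsm/kg ≈ 398.3 mOsm/kg
Osmolar gap = measured − calculated = 407 − 398.3 = 8.7 mOsm/kg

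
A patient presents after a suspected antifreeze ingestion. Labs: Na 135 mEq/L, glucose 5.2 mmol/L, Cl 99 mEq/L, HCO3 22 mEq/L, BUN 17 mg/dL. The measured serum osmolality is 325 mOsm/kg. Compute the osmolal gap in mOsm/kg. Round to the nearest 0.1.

43.7 mOsm/kg

Calculated osmolality = 2·Na + glucose + BUN/2.8
= 2·135 + 5.2 + 17/2.8
= 270 + 5.20 + 6.07
= 281.27 mOsm/kg ≈ 281.3 mOsm/kg
Osmolar gap = measured − calculated = 325 − 281.3 = 43.7 mOsm/kg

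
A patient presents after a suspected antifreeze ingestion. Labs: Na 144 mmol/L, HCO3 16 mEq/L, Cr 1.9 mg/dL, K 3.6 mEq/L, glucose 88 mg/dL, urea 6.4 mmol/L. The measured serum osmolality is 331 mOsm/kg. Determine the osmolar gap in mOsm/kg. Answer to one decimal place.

31.7 mOsm/kg

Calculated osmolality = 2·Na + glucose/18 + urea
= 2·144 + 88/18 + 6.4
= 288 + 4.89 + 6.40
= 299.29 mOsm/kg ≈ 299.3 mOsm/kg
Osmolar gap = measured − calculated = 331 − 299.3 = 31.7 mOsm/kg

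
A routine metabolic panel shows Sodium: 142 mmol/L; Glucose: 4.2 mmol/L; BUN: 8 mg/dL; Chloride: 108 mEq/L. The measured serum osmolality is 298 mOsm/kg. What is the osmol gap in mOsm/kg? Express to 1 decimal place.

Calculated osmolality = 2·Na + glucose + BUN/2.8
= 2·142 + 4.2 + 8/2.8
= 284 + 4.20 + 2.86
= 291.06 mOsm/kg ≈ 291.1 mOsm/kg
Osmolar gap = measured − calculated = 298 − 291.1 = 6.9 mOsm/kg

6.9 mOsm/kg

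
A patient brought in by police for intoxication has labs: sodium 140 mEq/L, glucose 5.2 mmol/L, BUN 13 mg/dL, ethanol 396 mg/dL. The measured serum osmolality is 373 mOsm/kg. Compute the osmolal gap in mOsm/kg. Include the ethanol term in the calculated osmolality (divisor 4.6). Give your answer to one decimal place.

-2.9 mOsm/kg

Calculated osmolality = 2·Na + glucose + BUN/2.8 + ethanol/4.6
= 2·140 + 5.2 + 13/2.8 + 396/4.6
= 280 + 5.20 + 4.64 + 86.09
= 375.93 mOsm/kg ≈ 375.9 mOsm/kg
Osmolar gap = measured − calculated = 373 − 375.9 = -2.9 mOsm/kg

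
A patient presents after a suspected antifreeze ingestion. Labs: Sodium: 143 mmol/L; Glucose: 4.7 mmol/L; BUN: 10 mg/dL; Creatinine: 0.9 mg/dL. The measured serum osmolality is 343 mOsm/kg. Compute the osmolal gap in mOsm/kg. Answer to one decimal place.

Calculated osmolality = 2·Na + glucose + BUN/2.8
= 2·143 + 4.7 + 10/2.8
= 286 + 4.70 + 3.57
= 294.27 mOsm/kg ≈ 294.3 mOsm/kg
Osmolar gap = measured − calculated = 343 − 294.3 = 48.7 mOsm/kg

48.7 mOsm/kg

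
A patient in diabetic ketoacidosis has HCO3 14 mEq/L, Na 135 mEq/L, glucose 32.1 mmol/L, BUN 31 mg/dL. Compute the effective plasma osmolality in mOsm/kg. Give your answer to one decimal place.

Effective osmolality excludes urea (freely permeant across cell membranes):
2·Na + glucose
= 2·135 + 32.1
= 270 + 32.1
= 302.1 mOsm/kg

302.1 mOsm/kg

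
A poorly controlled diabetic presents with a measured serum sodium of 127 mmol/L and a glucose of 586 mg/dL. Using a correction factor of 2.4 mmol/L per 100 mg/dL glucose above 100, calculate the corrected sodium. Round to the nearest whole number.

Corrected Na = measured Na + 2.4 · (glucose − 100)/100
= 127 + 2.4 · (586 − 100)/100
= 127 + 11.7
= 138.7 mmol/L

139 mmol/L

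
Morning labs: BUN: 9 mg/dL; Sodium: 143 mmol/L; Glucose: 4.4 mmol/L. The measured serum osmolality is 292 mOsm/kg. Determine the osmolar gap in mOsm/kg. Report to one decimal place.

Calculated osmolality = 2·Na + glucose + BUN/2.8
= 2·143 + 4.4 + 9/2.8
= 286 + 4.40 + 3.21
= 293.61 mOsm/kg ≈ 293.6 mOsm/kg
Osmolar gap = measured − calculated = 292 − 293.6 = -1.6 mOsm/kg

-1.6 mOsm/kg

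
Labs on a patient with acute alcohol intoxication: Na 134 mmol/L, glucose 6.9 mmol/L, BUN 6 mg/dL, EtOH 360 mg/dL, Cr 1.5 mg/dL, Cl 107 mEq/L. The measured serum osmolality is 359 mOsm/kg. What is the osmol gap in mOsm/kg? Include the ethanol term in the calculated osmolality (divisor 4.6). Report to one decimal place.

Calculated osmolality = 2·Na + glucose + BUN/2.8 + ethanol/4.6
= 2·134 + 6.9 + 6/2.8 + 360/4.6
= 268 + 6.90 + 2.14 + 78.26
= 355.3 mOsm/kg ≈ 355.3 mOsm/kg
Osmolar gap = measured − calculated = 359 − 355.3 = 3.7 mOsm/kg

3.7 mOsm/kg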